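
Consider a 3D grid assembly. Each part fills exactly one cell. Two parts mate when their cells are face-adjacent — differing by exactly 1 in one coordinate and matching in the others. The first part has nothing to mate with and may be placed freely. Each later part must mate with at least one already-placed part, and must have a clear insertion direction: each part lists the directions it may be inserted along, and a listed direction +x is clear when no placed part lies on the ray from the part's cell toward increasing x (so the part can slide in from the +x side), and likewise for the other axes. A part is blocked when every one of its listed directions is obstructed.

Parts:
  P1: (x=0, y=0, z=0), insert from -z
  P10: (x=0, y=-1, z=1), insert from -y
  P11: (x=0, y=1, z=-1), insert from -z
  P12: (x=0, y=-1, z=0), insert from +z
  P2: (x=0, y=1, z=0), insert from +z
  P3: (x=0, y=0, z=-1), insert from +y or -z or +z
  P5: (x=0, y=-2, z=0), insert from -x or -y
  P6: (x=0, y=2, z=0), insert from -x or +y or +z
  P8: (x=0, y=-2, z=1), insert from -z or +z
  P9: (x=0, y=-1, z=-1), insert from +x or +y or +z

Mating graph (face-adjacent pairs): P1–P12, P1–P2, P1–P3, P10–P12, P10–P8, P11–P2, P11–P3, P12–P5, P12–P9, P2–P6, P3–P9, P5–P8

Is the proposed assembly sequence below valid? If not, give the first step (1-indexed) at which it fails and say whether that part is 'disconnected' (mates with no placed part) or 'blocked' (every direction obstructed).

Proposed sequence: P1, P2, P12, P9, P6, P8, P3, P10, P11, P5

1. P1@(0, 0, 0) [-z clear] — {P1}
2. P2@(0, 1, 0) [+z clear] — {P1, P2}
3. P12@(0, -1, 0) [+z clear] — {P1, P12, P2}
4. P9@(0, -1, -1) [+x clear] — {P1, P12, P2, P9}
5. P6@(0, 2, 0) [-x clear] — {P1, P12, P2, P6, P9}
6. P8@(0, -2, 1) — no placed neighbour ⇒ disconnected

Invalid at step 6 (disconnected)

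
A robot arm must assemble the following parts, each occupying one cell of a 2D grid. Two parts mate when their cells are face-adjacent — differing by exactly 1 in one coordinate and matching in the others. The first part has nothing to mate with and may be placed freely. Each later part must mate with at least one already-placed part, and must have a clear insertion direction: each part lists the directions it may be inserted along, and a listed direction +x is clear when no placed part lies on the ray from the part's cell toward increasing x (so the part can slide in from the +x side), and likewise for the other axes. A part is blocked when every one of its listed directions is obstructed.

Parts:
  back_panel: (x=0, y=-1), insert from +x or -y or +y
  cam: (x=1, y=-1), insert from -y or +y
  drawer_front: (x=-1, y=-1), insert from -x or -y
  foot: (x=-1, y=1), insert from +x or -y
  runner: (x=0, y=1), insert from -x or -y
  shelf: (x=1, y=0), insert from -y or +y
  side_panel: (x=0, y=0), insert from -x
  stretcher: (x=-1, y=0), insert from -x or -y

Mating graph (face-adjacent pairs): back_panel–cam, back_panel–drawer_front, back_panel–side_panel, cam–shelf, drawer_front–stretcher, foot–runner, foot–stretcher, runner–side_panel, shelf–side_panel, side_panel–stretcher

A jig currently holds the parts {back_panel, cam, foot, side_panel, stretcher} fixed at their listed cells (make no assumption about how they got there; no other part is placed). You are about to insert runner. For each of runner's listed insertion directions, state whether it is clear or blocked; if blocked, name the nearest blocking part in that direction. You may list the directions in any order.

-x: nearest on ray is foot@(-1, 1) ⇒ blocked
-y: nearest on ray is side_panel@(0, 0) ⇒ blocked

-x: blocked by foot; -y: blocked by side_panel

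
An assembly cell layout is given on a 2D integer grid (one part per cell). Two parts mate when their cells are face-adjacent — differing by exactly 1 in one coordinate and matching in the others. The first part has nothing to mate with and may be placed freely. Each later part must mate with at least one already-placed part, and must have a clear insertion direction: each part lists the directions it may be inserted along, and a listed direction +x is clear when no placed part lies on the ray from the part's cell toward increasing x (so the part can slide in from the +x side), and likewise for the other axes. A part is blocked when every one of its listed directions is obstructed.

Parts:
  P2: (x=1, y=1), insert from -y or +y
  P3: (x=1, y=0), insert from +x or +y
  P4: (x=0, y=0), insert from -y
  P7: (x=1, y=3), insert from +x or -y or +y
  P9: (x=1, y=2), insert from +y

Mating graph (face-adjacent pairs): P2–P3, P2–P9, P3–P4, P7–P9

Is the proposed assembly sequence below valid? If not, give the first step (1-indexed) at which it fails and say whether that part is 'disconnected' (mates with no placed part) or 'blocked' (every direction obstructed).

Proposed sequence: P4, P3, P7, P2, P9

Invalid at step 3 (disconnected)

1. P4@(0, 0) [-y clear] — {P4}
2. P3@(1, 0) [+x clear] — {P3, P4}
3. P7@(1, 3) — no placed neighbour ⇒ disconnected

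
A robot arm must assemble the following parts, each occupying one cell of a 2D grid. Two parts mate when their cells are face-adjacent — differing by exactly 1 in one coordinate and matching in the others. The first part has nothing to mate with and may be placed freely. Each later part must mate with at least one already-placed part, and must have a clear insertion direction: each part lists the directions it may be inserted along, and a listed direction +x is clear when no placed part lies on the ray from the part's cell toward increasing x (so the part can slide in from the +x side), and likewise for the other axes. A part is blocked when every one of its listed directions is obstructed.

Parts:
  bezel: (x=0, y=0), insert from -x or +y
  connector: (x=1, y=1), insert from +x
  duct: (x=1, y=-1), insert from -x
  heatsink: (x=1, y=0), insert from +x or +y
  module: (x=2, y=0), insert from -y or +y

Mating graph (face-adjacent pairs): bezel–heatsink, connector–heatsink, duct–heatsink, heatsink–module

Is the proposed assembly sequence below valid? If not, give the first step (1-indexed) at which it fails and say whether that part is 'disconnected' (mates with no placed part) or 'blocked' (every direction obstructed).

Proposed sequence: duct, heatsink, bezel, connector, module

Valid

1. duct@(1, -1) [-x clear] — {duct}
2. heatsink@(1, 0) [+x clear] — {duct, heatsink}
3. bezel@(0, 0) [-x clear] — {bezel, duct, heatsink}
4. connector@(1, 1) [+x clear] — {bezel, connector, duct, heatsink}
5. module@(2, 0) [-y clear] — {bezel, connector, duct, heatsink, module}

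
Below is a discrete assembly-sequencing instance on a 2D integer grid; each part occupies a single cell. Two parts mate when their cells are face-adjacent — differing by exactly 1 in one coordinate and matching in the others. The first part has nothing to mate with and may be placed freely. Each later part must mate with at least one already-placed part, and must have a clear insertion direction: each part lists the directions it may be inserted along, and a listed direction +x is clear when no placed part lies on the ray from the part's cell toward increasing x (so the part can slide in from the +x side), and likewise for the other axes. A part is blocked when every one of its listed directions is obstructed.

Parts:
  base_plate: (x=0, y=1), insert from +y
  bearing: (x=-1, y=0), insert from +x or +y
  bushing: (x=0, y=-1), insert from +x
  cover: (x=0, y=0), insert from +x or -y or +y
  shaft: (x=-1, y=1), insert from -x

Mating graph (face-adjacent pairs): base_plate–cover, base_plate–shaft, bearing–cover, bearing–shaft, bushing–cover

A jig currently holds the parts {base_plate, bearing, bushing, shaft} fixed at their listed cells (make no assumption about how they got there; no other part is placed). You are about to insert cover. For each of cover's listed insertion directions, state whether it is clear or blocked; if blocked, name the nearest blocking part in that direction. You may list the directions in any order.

+x: ray from cover(0, 0) has no placed part ⇒ clear
-y: nearest on ray is bushing@(0, -1) ⇒ blocked
+y: nearest on ray is base_plate@(0, 1) ⇒ blocked

+x: clear; +y: blocked by base_plate; -y: blocked by bushing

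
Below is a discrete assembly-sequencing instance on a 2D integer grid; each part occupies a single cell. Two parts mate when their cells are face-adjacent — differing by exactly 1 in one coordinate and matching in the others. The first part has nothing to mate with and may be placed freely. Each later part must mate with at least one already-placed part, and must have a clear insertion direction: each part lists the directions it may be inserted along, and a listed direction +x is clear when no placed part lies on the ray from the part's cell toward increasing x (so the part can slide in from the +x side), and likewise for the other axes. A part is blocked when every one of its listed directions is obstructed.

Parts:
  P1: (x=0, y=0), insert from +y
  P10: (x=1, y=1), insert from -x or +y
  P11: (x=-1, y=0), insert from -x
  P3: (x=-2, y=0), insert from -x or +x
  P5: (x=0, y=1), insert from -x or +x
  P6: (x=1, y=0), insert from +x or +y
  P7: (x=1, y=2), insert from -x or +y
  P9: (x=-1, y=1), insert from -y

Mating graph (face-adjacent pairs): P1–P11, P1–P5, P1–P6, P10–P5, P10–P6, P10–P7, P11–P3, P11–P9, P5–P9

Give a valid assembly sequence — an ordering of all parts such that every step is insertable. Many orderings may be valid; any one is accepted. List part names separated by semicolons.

P10; P6; P1; P7; P5; P9; P11; P3

1. P10@(1, 1) [-x clear] — {P10}
2. P6@(1, 0) [+x clear] — {P10, P6}
3. P1@(0, 0) [+y clear] — {P1, P10, P6}
4. P7@(1, 2) [-x clear] — {P1, P10, P6, P7}
5. P5@(0, 1) [-x clear] — {P1, P10, P5, P6, P7}
6. P9@(-1, 1) [-y clear] — {P1, P10, P5, P6, P7, P9}
7. P11@(-1, 0) [-x clear] — {P1, P10, P11, P5, P6, P7, P9}
8. P3@(-2, 0) [-x clear] — {P1, P10, P11, P3, P5, P6, P7, P9}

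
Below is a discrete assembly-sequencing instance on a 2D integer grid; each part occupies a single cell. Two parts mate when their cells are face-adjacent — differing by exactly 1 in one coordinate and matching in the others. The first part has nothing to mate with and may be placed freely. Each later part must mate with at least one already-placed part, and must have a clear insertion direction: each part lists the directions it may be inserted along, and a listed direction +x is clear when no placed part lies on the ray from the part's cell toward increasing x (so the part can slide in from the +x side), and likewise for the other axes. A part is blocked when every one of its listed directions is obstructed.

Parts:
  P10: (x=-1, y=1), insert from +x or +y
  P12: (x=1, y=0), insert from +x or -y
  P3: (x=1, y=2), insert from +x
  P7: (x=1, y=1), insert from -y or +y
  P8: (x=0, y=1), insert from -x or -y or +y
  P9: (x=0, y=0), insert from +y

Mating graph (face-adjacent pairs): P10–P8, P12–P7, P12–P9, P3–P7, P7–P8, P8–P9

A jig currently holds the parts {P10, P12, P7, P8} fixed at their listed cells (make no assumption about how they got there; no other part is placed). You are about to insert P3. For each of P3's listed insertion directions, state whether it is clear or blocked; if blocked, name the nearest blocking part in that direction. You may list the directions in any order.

+x: ray from P3(1, 2) has no placed part ⇒ clear

+x: clear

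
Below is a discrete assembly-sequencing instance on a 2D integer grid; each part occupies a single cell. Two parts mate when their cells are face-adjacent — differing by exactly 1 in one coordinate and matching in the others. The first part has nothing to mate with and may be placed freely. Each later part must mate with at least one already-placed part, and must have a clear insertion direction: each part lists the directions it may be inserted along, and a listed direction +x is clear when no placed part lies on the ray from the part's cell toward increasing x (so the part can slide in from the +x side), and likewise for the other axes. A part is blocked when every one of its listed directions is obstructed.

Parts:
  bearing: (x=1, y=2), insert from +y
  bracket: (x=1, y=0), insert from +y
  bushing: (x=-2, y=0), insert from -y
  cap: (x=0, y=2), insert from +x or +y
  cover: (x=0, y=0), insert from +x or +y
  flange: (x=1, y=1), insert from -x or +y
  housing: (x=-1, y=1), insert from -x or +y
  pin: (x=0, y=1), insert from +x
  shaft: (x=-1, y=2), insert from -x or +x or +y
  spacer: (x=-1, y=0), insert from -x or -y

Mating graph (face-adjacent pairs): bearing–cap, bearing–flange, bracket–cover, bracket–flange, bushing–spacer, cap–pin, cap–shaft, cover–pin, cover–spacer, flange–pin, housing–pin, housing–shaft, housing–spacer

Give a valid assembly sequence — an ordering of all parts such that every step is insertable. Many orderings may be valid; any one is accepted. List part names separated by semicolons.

1. spacer@(-1, 0) [-x clear] — {spacer}
2. housing@(-1, 1) [-x clear] — {housing, spacer}
3. shaft@(-1, 2) [-x clear] — {housing, shaft, spacer}
4. cap@(0, 2) [+x clear] — {cap, housing, shaft, spacer}
5. cover@(0, 0) [+x clear] — {cap, cover, housing, shaft, spacer}
6. bracket@(1, 0) [+y clear] — {bracket, cap, cover, housing, shaft, spacer}
7. pin@(0, 1) [+x clear] — {bracket, cap, cover, housing, pin, shaft, spacer}
8. flange@(1, 1) [+y clear] — {bracket, cap, cover, flange, housing, pin, shaft, spacer}
9. bearing@(1, 2) [+y clear] — {bearing, bracket, cap, cover, flange, housing, pin, shaft, spacer}
10. bushing@(-2, 0) [-y clear] — {bearing, bracket, bushing, cap, cover, flange, housing, pin, shaft, spacer}

spacer; housing; shaft; cap; cover; bracket; pin; flange; bearing; bushing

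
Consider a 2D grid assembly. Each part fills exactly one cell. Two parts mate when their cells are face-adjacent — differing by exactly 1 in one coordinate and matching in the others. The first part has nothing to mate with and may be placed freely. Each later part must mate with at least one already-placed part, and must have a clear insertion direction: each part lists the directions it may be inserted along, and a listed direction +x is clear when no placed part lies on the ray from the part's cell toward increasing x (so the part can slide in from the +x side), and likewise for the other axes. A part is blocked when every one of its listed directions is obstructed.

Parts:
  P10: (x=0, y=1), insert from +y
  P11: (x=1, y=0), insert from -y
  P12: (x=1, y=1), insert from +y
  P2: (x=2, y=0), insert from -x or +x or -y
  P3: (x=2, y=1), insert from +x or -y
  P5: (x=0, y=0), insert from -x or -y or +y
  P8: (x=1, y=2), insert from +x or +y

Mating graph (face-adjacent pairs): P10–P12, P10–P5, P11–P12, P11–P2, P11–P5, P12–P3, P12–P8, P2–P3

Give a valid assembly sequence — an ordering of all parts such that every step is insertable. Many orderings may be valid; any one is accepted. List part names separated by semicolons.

P11; P12; P8; P10; P2; P3; P5

1. P11@(1, 0) [-y clear] — {P11}
2. P12@(1, 1) [+y clear] — {P11, P12}
3. P8@(1, 2) [+x clear] — {P11, P12, P8}
4. P10@(0, 1) [+y clear] — {P10, P11, P12, P8}
5. P2@(2, 0) [+x clear] — {P10, P11, P12, P2, P8}
6. P3@(2, 1) [+x clear] — {P10, P11, P12, P2, P3, P8}
7. P5@(0, 0) [-x clear] — {P10, P11, P12, P2, P3, P5, P8}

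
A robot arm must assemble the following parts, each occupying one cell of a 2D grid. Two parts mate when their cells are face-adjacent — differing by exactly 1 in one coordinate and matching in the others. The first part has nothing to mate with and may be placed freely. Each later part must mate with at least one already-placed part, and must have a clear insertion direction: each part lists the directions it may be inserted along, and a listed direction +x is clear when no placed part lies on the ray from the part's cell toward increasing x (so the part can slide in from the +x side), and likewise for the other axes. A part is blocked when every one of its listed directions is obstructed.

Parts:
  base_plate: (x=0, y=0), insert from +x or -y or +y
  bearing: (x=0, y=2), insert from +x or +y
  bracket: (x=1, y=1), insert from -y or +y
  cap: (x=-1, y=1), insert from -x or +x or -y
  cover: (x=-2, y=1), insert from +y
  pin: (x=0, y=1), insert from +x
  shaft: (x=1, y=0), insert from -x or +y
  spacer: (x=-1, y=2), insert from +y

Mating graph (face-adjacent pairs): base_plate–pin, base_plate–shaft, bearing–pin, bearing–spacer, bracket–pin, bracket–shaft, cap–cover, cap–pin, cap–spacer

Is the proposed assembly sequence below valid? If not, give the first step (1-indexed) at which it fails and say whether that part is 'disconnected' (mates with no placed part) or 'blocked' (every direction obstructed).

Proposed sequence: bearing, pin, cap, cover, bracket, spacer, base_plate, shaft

1. bearing@(0, 2) [+x clear] — {bearing}
2. pin@(0, 1) [+x clear] — {bearing, pin}
3. cap@(-1, 1) [-x clear] — {bearing, cap, pin}
4. cover@(-2, 1) [+y clear] — {bearing, cap, cover, pin}
5. bracket@(1, 1) [-y clear] — {bearing, bracket, cap, cover, pin}
6. spacer@(-1, 2) [+y clear] — {bearing, bracket, cap, cover, pin, spacer}
7. base_plate@(0, 0) [+x clear] — {base_plate, bearing, bracket, cap, cover, pin, spacer}
8. shaft@(1, 0) — -x/+y all obstructed ⇒ blocked

Invalid at step 8 (blocked)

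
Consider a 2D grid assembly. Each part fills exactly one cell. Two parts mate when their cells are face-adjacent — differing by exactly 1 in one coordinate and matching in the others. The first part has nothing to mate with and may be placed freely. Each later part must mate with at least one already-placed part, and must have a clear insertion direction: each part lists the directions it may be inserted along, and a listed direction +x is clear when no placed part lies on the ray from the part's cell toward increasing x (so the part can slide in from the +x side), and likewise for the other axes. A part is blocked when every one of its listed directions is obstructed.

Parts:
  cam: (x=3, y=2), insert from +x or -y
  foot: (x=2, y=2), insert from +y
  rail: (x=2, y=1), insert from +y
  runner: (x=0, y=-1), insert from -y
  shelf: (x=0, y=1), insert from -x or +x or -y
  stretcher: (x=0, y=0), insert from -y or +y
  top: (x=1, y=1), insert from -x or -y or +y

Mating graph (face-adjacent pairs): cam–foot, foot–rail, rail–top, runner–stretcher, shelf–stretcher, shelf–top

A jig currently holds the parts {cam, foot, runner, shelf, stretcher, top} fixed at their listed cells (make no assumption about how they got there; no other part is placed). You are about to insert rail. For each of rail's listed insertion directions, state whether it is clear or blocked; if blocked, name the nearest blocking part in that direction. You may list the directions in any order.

+y: nearest on ray is foot@(2, 2) ⇒ blocked

+y: blocked by foot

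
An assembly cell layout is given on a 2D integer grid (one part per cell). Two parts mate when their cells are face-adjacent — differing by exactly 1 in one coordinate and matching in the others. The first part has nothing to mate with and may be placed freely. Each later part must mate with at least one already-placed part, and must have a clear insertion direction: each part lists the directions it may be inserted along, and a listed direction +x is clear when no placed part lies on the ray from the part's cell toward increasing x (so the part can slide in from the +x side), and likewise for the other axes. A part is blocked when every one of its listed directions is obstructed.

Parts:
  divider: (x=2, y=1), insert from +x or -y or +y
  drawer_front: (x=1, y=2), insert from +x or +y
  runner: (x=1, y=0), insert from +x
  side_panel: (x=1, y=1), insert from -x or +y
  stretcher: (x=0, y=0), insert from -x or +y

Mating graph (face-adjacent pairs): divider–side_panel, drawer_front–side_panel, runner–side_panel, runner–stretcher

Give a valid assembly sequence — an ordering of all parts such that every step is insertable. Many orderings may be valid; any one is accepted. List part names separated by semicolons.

stretcher; runner; side_panel; drawer_front; divider

1. stretcher@(0, 0) [-x clear] — {stretcher}
2. runner@(1, 0) [+x clear] — {runner, stretcher}
3. side_panel@(1, 1) [-x clear] — {runner, side_panel, stretcher}
4. drawer_front@(1, 2) [+x clear] — {drawer_front, runner, side_panel, stretcher}
5. divider@(2, 1) [+x clear] — {divider, drawer_front, runner, side_panel, stretcher}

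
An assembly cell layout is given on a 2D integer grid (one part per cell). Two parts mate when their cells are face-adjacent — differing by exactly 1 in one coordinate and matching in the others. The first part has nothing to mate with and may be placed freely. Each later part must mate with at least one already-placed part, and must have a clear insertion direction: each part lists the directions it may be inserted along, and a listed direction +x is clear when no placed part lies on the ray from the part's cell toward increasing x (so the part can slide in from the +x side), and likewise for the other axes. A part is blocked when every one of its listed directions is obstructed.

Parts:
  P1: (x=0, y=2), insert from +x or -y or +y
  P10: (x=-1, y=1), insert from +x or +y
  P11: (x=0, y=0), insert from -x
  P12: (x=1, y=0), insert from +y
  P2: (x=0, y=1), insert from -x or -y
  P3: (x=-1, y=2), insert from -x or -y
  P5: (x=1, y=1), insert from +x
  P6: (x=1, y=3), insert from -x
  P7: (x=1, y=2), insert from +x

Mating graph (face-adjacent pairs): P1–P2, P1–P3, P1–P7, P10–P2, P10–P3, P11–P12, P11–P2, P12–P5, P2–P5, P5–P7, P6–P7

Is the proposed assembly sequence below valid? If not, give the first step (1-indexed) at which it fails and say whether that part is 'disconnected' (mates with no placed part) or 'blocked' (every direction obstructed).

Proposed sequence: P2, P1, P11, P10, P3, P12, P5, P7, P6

1. P2@(0, 1) [-x clear] — {P2}
2. P1@(0, 2) [+x clear] — {P1, P2}
3. P11@(0, 0) [-x clear] — {P1, P11, P2}
4. P10@(-1, 1) [+y clear] — {P1, P10, P11, P2}
5. P3@(-1, 2) [-x clear] — {P1, P10, P11, P2, P3}
6. P12@(1, 0) [+y clear] — {P1, P10, P11, P12, P2, P3}
7. P5@(1, 1) [+x clear] — {P1, P10, P11, P12, P2, P3, P5}
8. P7@(1, 2) [+x clear] — {P1, P10, P11, P12, P2, P3, P5, P7}
9. P6@(1, 3) [-x clear] — {P1, P10, P11, P12, P2, P3, P5, P6, P7}

Valid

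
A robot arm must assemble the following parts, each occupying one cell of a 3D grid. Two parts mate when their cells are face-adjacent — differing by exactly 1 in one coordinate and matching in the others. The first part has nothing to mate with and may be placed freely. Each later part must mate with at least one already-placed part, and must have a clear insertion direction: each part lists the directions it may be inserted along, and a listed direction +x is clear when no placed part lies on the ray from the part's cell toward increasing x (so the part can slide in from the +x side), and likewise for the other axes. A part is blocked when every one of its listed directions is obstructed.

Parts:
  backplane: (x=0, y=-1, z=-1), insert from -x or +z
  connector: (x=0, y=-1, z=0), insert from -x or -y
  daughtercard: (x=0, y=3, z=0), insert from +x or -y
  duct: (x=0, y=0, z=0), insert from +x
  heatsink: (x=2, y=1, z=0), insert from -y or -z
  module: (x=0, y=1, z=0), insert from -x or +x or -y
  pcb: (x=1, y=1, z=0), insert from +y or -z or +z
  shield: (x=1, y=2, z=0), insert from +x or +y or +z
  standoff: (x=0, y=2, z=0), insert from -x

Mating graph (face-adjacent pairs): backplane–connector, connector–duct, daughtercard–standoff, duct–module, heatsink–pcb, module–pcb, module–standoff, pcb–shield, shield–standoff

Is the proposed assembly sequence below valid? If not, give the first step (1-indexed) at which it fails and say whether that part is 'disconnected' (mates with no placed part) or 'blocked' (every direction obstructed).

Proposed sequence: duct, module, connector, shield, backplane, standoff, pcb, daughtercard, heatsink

1. duct@(0, 0, 0) [+x clear] — {duct}
2. module@(0, 1, 0) [-x clear] — {duct, module}
3. connector@(0, -1, 0) [-x clear] — {connector, duct, module}
4. shield@(1, 2, 0) — no placed neighbour ⇒ disconnected

Invalid at step 4 (disconnected)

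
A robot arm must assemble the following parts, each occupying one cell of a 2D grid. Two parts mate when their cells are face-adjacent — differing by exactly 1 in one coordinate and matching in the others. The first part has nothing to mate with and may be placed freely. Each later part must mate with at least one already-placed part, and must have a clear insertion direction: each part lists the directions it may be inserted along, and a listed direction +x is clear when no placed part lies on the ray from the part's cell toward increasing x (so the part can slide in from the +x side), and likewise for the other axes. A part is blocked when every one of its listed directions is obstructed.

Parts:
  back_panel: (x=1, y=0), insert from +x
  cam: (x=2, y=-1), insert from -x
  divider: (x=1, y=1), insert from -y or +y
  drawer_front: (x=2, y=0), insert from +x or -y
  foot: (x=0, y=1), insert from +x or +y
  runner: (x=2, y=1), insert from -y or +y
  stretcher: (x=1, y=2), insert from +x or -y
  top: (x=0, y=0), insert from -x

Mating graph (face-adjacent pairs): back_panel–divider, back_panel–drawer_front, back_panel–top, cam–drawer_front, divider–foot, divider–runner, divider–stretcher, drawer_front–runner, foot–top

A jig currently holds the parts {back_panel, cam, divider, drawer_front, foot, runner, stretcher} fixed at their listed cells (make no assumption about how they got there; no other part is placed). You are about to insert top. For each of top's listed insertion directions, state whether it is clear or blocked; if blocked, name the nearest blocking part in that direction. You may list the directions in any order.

-x: clear

-x: ray from top(0, 0) has no placed part ⇒ clear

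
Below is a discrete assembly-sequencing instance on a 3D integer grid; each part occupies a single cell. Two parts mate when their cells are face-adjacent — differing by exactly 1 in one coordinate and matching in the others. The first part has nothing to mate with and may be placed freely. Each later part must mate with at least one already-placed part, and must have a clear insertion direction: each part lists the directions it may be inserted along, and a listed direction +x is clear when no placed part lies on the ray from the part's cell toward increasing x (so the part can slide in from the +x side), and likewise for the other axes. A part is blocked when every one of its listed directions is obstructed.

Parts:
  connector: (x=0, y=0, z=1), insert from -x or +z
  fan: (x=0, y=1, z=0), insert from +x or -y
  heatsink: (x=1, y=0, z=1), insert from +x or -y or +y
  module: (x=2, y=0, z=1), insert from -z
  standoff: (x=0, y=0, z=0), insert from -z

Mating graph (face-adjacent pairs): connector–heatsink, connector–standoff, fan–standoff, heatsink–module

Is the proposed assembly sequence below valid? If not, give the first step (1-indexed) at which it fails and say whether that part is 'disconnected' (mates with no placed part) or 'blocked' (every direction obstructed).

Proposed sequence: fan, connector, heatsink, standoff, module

1. fan@(0, 1, 0) [+x clear] — {fan}
2. connector@(0, 0, 1) — no placed neighbour ⇒ disconnected

Invalid at step 2 (disconnected)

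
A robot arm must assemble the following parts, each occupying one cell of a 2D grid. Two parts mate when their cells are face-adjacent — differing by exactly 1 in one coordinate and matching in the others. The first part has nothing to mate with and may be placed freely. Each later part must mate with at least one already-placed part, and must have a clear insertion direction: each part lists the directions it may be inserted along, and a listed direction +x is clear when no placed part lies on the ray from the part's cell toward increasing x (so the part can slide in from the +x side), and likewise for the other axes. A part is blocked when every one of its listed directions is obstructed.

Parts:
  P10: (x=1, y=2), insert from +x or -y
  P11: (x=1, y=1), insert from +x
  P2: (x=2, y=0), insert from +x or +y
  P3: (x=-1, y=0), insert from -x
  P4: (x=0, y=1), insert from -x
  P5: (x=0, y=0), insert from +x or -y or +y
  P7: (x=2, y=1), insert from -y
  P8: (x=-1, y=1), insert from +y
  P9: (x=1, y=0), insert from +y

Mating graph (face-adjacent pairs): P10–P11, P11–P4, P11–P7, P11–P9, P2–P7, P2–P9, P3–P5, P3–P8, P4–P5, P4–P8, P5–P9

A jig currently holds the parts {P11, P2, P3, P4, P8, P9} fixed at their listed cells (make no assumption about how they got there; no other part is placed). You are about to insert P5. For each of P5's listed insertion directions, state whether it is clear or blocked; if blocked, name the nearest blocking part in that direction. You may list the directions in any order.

+x: blocked by P9; +y: blocked by P4; -y: clear

+x: nearest on ray is P9@(1, 0) ⇒ blocked
-y: ray from P5(0, 0) has no placed part ⇒ clear
+y: nearest on ray is P4@(0, 1) ⇒ blocked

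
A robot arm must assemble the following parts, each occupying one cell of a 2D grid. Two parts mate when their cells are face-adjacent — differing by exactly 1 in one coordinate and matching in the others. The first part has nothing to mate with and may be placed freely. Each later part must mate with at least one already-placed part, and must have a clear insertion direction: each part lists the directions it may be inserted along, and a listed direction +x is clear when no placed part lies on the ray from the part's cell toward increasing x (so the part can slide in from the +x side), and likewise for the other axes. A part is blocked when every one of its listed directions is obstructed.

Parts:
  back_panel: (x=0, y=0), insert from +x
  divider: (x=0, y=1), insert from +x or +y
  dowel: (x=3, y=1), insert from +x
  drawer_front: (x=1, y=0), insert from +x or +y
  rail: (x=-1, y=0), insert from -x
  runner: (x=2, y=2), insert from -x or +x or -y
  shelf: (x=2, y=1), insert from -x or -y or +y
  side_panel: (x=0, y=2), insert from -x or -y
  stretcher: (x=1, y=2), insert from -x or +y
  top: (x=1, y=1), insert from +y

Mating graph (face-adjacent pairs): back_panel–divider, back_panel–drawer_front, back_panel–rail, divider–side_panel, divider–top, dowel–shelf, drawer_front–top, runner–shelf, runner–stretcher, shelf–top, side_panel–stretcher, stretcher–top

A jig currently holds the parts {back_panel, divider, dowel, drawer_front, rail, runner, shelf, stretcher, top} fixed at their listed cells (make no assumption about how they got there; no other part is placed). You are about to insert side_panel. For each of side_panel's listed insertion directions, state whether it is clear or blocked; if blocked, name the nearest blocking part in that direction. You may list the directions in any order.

-x: clear; -y: blocked by divider

-x: ray from side_panel(0, 2) has no placed part ⇒ clear
-y: nearest on ray is divider@(0, 1) ⇒ blocked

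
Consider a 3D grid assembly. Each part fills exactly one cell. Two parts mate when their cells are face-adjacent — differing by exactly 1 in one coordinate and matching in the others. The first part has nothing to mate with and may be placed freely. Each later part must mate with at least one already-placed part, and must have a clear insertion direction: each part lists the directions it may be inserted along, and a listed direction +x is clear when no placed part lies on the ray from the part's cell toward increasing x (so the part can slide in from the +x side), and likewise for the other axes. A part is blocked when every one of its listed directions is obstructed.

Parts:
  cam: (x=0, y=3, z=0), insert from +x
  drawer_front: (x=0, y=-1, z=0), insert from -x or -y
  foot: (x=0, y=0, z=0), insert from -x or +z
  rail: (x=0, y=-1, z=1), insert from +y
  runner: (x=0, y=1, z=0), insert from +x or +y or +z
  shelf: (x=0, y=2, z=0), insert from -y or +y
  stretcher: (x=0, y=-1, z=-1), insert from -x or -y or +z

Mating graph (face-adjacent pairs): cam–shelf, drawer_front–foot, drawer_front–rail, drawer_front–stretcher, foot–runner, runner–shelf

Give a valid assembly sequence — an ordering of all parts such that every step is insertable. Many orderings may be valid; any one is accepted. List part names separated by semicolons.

1. runner@(0, 1, 0) [+x clear] — {runner}
2. shelf@(0, 2, 0) [+y clear] — {runner, shelf}
3. foot@(0, 0, 0) [-x clear] — {foot, runner, shelf}
4. drawer_front@(0, -1, 0) [-x clear] — {drawer_front, foot, runner, shelf}
5. stretcher@(0, -1, -1) [-x clear] — {drawer_front, foot, runner, shelf, stretcher}
6. cam@(0, 3, 0) [+x clear] — {cam, drawer_front, foot, runner, shelf, stretcher}
7. rail@(0, -1, 1) [+y clear] — {cam, drawer_front, foot, rail, runner, shelf, stretcher}

runner; shelf; foot; drawer_front; stretcher; cam; rail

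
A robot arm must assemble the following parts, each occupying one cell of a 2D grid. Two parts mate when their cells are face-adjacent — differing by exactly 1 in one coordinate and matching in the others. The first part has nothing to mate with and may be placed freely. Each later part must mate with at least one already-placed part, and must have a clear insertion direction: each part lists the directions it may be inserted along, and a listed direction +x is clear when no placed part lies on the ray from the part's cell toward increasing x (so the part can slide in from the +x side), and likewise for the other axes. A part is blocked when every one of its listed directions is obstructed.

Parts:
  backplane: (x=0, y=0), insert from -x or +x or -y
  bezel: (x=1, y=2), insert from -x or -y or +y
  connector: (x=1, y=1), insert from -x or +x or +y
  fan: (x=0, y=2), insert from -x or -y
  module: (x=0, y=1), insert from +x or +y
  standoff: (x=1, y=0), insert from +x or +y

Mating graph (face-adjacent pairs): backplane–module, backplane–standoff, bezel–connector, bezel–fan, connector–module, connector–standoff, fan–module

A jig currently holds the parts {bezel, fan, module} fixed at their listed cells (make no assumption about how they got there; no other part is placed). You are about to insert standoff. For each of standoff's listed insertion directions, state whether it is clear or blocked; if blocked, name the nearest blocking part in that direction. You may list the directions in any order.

+x: clear; +y: blocked by bezel

+x: ray from standoff(1, 0) has no placed part ⇒ clear
+y: nearest on ray is bezel@(1, 2) ⇒ blocked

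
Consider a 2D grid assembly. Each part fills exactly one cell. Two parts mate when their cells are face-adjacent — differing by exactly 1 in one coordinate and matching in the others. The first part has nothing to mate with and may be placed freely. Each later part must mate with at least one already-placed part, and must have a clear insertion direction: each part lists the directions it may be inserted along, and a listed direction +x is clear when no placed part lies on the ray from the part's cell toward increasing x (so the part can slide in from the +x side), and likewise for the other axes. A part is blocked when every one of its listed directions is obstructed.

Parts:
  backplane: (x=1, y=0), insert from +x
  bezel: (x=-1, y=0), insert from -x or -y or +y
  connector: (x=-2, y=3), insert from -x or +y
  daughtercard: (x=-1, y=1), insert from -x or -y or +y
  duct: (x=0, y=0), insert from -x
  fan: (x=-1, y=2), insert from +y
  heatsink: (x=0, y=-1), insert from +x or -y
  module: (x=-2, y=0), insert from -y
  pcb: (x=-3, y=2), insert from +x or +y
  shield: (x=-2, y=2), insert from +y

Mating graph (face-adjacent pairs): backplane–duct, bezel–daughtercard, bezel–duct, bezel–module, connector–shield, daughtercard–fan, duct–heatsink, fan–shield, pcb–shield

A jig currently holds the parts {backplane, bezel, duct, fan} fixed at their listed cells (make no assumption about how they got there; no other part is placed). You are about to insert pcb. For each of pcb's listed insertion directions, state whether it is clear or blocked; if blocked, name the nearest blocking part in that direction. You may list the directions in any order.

+x: blocked by fan; +y: clear

+x: nearest on ray is fan@(-1, 2) ⇒ blocked
+y: ray from pcb(-3, 2) has no placed part ⇒ clear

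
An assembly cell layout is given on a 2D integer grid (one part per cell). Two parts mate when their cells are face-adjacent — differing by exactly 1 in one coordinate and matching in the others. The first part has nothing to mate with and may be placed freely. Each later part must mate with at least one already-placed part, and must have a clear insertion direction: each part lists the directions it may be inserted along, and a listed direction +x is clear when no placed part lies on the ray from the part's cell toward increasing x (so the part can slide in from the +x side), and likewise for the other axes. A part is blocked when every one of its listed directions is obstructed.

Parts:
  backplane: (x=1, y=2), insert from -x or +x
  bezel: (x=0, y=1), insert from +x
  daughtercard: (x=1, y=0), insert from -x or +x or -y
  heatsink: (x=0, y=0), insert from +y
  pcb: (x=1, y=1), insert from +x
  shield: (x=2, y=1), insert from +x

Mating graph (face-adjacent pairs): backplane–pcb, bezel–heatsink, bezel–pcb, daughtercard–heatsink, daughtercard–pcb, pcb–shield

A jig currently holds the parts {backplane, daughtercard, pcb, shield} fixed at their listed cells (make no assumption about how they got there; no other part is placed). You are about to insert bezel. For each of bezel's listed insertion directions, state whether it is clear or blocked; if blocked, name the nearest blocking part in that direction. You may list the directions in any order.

+x: blocked by pcb

+x: nearest on ray is pcb@(1, 1) ⇒ blocked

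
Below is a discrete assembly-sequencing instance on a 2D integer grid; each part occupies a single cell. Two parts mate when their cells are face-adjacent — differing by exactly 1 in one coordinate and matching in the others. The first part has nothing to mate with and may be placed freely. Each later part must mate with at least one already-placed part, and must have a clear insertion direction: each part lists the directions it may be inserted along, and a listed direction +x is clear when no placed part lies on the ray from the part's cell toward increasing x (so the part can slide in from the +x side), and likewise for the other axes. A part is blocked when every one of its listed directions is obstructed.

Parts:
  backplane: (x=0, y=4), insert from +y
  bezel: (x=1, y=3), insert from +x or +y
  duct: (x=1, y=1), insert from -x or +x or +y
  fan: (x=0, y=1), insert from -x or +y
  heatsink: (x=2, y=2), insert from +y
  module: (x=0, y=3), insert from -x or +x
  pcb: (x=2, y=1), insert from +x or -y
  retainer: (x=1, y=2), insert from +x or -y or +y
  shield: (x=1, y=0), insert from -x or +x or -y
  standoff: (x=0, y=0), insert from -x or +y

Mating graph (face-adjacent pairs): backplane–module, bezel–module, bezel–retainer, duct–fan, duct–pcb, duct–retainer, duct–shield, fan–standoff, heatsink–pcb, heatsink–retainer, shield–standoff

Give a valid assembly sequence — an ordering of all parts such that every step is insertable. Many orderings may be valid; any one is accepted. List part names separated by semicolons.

heatsink; retainer; bezel; pcb; duct; shield; fan; standoff; module; backplane

1. heatsink@(2, 2) [+y clear] — {heatsink}
2. retainer@(1, 2) [-y clear] — {heatsink, retainer}
3. bezel@(1, 3) [+x clear] — {bezel, heatsink, retainer}
4. pcb@(2, 1) [+x clear] — {bezel, heatsink, pcb, retainer}
5. duct@(1, 1) [-x clear] — {bezel, duct, heatsink, pcb, retainer}
6. shield@(1, 0) [-x clear] — {bezel, duct, heatsink, pcb, retainer, shield}
7. fan@(0, 1) [-x clear] — {bezel, duct, fan, heatsink, pcb, retainer, shield}
8. standoff@(0, 0) [-x clear] — {bezel, duct, fan, heatsink, pcb, retainer, shield, standoff}
9. module@(0, 3) [-x clear] — {bezel, duct, fan, heatsink, module, pcb, retainer, shield, standoff}
10. backplane@(0, 4) [+y clear] — {backplane, bezel, duct, fan, heatsink, module, pcb, retainer, shield, standoff}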